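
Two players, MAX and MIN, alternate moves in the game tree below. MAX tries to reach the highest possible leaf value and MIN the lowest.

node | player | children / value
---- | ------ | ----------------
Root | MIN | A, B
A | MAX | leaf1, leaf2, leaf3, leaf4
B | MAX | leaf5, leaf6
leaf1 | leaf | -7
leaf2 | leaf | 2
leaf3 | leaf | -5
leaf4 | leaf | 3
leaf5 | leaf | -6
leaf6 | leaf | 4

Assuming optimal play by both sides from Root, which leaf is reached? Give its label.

A (MAX): max(-7, 2, -5, 3) = 3
B (MAX): max(-6, 4) = 4
Root (MIN): min(3, 4) = 3
At Root, MIN picks A (lowest: 3).
At A, MAX picks leaf4 (highest: 3).
Terminal value 3.

leaf4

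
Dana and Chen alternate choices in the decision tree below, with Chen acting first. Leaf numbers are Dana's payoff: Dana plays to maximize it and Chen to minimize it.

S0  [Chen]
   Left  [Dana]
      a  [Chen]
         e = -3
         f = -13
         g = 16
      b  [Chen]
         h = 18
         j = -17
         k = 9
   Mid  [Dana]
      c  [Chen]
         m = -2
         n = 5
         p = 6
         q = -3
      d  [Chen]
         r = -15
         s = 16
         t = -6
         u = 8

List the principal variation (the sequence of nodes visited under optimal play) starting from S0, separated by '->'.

S0 -> Left -> a -> f

a (Chen): min(-3, -13, 16) = -13
b (Chen): min(18, -17, 9) = -17
Left (Dana): max(-13, -17) = -13
c (Chen): min(-2, 5, 6, -3) = -3
d (Chen): min(-15, 16, -6, 8) = -15
Mid (Dana): max(-3, -15) = -3
S0 (Chen): min(-13, -3) = -13
At S0, Chen picks Left (lowest: -13).
At Left, Dana picks a (highest: -13).
At a, Chen picks f (lowest: -13).
Terminal value -13.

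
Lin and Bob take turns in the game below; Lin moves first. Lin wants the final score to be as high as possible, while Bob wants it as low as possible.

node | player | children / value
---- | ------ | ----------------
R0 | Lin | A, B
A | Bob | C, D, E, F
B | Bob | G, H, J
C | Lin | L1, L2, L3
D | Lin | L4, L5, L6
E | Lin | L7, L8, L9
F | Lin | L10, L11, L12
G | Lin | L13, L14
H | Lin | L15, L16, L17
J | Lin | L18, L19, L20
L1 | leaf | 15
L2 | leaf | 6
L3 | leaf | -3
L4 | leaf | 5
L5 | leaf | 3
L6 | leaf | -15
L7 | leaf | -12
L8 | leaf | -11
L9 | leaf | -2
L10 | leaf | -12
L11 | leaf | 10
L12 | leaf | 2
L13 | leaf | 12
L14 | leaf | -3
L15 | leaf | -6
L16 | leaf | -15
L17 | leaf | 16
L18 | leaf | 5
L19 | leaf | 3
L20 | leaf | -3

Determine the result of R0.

5

C (Lin): max(15, 6, -3) = 15
D (Lin): max(5, 3, -15) = 5
E (Lin): max(-12, -11, -2) = -2
F (Lin): max(-12, 10, 2) = 10
A (Bob): min(15, 5, -2, 10) = -2
G (Lin): max(12, -3) = 12
H (Lin): max(-6, -15, 16) = 16
J (Lin): max(5, 3, -3) = 5
B (Bob): min(12, 16, 5) = 5
R0 (Lin): max(-2, 5) = 5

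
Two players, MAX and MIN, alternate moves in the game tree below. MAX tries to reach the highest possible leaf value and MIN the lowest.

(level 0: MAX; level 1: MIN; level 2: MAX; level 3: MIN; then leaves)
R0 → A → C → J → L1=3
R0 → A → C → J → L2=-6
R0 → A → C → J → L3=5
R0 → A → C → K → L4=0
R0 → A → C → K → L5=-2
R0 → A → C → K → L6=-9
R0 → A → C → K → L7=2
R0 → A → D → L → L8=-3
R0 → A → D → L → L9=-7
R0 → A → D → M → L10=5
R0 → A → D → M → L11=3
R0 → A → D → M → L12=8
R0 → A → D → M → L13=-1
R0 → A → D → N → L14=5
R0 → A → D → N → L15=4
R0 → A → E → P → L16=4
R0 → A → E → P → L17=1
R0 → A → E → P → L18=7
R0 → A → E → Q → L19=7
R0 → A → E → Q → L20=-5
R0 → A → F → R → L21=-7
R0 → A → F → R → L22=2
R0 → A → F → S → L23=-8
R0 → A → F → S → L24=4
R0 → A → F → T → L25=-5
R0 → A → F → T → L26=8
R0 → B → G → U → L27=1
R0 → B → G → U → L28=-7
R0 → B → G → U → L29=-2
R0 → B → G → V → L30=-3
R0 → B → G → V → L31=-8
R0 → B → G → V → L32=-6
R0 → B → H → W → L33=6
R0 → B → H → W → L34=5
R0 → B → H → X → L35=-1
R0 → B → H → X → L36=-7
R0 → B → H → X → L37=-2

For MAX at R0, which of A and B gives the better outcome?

A

J (MIN): min(3, -6, 5) = -6
K (MIN): min(0, -2, -9, 2) = -9
C (MAX): max(-6, -9) = -6
L (MIN): min(-3, -7) = -7
M (MIN): min(5, 3, 8, -1) = -1
N (MIN): min(5, 4) = 4
D (MAX): max(-7, -1, 4) = 4
P (MIN): min(4, 1, 7) = 1
Q (MIN): min(7, -5) = -5
E (MAX): max(1, -5) = 1
R (MIN): min(-7, 2) = -7
S (MIN): min(-8, 4) = -8
T (MIN): min(-5, 8) = -5
F (MAX): max(-7, -8, -5) = -5
A (MIN): min(-6, 4, 1, -5) = -6
U (MIN): min(1, -7, -2) = -7
V (MIN): min(-3, -8, -6) = -8
G (MAX): max(-7, -8) = -7
W (MIN): min(6, 5) = 5
X (MIN): min(-1, -7, -2) = -7
H (MAX): max(5, -7) = 5
B (MIN): min(-7, 5) = -7
MAX prefers the higher value; A=-6, B=-7. A is better since -6 > -7.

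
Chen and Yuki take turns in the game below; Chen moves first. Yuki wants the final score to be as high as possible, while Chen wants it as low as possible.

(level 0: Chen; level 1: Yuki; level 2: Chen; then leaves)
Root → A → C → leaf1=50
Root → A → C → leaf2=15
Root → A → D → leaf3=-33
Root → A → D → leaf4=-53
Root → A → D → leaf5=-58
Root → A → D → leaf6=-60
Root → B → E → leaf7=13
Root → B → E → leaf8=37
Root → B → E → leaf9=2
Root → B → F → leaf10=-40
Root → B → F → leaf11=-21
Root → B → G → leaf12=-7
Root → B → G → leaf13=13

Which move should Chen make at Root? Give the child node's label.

C (Chen): min(50, 15) = 15
D (Chen): min(-33, -53, -58, -60) = -60
A (Yuki): max(15, -60) = 15
E (Chen): min(13, 37, 2) = 2
F (Chen): min(-40, -21) = -40
G (Chen): min(-7, 13) = -7
B (Yuki): max(2, -40, -7) = 2
Root (Chen): min(15, 2) = 2
Chen at Root wants the lowest of {A=15, B=2}, so chooses B.

B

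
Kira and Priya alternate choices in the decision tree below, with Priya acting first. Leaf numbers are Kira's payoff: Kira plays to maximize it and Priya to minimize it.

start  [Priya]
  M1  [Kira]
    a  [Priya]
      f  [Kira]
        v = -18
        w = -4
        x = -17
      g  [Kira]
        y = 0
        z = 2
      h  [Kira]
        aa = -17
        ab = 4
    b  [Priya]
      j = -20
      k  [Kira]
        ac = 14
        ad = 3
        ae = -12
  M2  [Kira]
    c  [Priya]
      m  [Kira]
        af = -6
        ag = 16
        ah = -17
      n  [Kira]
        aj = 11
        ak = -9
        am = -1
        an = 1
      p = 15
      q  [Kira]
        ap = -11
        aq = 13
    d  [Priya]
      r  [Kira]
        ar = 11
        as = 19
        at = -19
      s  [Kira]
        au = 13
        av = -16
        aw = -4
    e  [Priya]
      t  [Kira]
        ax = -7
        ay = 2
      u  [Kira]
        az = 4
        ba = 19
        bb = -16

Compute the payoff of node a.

-4

f (Kira): max(-18, -4, -17) = -4
g (Kira): max(0, 2) = 2
h (Kira): max(-17, 4) = 4
a (Priya): min(-4, 2, 4) = -4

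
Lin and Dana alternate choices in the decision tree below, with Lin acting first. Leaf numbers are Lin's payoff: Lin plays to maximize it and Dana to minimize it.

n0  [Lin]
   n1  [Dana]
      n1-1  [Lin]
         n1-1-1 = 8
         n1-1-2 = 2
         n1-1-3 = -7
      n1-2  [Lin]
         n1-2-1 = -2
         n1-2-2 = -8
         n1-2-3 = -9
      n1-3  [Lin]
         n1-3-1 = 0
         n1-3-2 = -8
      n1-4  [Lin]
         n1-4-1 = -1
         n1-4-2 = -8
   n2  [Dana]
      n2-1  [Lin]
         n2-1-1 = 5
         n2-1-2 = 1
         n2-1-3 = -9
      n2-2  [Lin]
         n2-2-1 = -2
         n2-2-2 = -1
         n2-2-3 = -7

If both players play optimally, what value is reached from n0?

n1-1 (Lin): max(8, 2, -7) = 8
n1-2 (Lin): max(-2, -8, -9) = -2
n1-3 (Lin): max(0, -8) = 0
n1-4 (Lin): max(-1, -8) = -1
n1 (Dana): min(8, -2, 0, -1) = -2
n2-1 (Lin): max(5, 1, -9) = 5
n2-2 (Lin): max(-2, -1, -7) = -1
n2 (Dana): min(5, -1) = -1
n0 (Lin): max(-2, -1) = -1

-1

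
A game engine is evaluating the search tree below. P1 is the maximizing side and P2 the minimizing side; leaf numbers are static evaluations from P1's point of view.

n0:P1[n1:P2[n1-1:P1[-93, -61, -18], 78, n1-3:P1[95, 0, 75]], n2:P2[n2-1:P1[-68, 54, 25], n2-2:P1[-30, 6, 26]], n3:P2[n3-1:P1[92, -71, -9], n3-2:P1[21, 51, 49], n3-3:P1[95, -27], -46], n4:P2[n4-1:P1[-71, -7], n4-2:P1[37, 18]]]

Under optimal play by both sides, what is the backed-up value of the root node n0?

n1-1 (P1): max(-93, -61, -18) = -18
n1-3 (P1): max(95, 0, 75) = 95
n1 (P2): min(-18, 78, 95) = -18
n2-1 (P1): max(-68, 54, 25) = 54
n2-2 (P1): max(-30, 6, 26) = 26
n2 (P2): min(54, 26) = 26
n3-1 (P1): max(92, -71, -9) = 92
n3-2 (P1): max(21, 51, 49) = 51
n3-3 (P1): max(95, -27) = 95
n3 (P2): min(92, 51, 95, -46) = -46
n4-1 (P1): max(-71, -7) = -7
n4-2 (P1): max(37, 18) = 37
n4 (P2): min(-7, 37) = -7
n0 (P1): max(-18, 26, -46, -7) = 26

26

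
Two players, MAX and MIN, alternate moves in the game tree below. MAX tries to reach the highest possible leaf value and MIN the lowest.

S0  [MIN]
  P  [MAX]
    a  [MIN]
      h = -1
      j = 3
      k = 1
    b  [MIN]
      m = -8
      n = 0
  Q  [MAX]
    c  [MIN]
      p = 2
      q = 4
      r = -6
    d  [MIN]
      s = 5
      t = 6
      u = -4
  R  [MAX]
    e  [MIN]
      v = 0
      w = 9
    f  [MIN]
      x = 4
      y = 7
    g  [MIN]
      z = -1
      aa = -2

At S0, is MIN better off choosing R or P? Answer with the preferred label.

e (MIN): min(0, 9) = 0
f (MIN): min(4, 7) = 4
g (MIN): min(-1, -2) = -2
R (MAX): max(0, 4, -2) = 4
a (MIN): min(-1, 3, 1) = -1
b (MIN): min(-8, 0) = -8
P (MAX): max(-1, -8) = -1
MIN prefers the lower value; R=4, P=-1. P is better since -1 < 4.

P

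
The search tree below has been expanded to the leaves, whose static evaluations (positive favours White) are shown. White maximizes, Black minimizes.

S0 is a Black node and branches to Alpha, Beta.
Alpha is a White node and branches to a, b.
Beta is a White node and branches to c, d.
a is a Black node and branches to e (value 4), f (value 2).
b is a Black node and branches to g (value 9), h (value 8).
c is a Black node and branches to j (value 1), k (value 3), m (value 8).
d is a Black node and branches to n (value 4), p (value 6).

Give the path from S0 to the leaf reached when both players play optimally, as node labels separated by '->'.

S0 -> Beta -> d -> n

a (Black): min(4, 2) = 2
b (Black): min(9, 8) = 8
Alpha (White): max(2, 8) = 8
c (Black): min(1, 3, 8) = 1
d (Black): min(4, 6) = 4
Beta (White): max(1, 4) = 4
S0 (Black): min(8, 4) = 4
At S0, Black picks Beta (lowest: 4).
At Beta, White picks d (highest: 4).
At d, Black picks n (lowest: 4).
Terminal value 4.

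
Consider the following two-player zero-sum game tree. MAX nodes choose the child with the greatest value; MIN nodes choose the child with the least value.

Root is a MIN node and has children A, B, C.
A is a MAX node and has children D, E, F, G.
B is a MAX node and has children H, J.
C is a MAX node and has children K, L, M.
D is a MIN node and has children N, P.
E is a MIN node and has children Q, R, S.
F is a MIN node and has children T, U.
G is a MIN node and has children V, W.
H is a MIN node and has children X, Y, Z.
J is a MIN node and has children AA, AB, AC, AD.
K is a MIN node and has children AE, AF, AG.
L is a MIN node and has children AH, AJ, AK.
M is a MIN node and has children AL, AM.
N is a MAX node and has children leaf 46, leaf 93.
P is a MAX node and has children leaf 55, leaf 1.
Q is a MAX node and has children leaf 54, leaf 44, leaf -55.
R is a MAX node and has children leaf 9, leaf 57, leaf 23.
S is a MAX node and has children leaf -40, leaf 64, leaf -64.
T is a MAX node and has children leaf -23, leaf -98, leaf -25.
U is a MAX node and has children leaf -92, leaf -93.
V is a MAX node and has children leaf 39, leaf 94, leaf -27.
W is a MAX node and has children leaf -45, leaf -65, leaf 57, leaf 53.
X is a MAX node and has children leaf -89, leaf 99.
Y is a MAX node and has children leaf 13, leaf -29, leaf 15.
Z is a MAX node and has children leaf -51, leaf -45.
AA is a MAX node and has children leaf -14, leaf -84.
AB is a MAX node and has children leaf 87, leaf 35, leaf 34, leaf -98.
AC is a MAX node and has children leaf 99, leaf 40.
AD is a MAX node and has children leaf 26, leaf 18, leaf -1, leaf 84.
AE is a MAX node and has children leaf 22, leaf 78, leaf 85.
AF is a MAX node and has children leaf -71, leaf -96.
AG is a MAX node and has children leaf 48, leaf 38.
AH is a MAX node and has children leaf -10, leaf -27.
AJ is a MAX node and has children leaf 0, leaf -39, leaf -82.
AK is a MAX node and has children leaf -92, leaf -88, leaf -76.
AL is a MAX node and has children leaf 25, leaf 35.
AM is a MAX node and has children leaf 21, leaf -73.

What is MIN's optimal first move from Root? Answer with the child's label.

B

N (MAX): max(46, 93) = 93
P (MAX): max(55, 1) = 55
D (MIN): min(93, 55) = 55
Q (MAX): max(54, 44, -55) = 54
R (MAX): max(9, 57, 23) = 57
S (MAX): max(-40, 64, -64) = 64
E (MIN): min(54, 57, 64) = 54
T (MAX): max(-23, -98, -25) = -23
U (MAX): max(-92, -93) = -92
F (MIN): min(-23, -92) = -92
V (MAX): max(39, 94, -27) = 94
W (MAX): max(-45, -65, 57, 53) = 57
G (MIN): min(94, 57) = 57
A (MAX): max(55, 54, -92, 57) = 57
X (MAX): max(-89, 99) = 99
Y (MAX): max(13, -29, 15) = 15
Z (MAX): max(-51, -45) = -45
H (MIN): min(99, 15, -45) = -45
AA (MAX): max(-14, -84) = -14
AB (MAX): max(87, 35, 34, -98) = 87
AC (MAX): max(99, 40) = 99
AD (MAX): max(26, 18, -1, 84) = 84
J (MIN): min(-14, 87, 99, 84) = -14
B (MAX): max(-45, -14) = -14
AE (MAX): max(22, 78, 85) = 85
AF (MAX): max(-71, -96) = -71
AG (MAX): max(48, 38) = 48
K (MIN): min(85, -71, 48) = -71
AH (MAX): max(-10, -27) = -10
AJ (MAX): max(0, -39, -82) = 0
AK (MAX): max(-92, -88, -76) = -76
L (MIN): min(-10, 0, -76) = -76
AL (MAX): max(25, 35) = 35
AM (MAX): max(21, -73) = 21
M (MIN): min(35, 21) = 21
C (MAX): max(-71, -76, 21) = 21
Root (MIN): min(57, -14, 21) = -14
MIN at Root wants the lowest of {A=57, B=-14, C=21}, so chooses B.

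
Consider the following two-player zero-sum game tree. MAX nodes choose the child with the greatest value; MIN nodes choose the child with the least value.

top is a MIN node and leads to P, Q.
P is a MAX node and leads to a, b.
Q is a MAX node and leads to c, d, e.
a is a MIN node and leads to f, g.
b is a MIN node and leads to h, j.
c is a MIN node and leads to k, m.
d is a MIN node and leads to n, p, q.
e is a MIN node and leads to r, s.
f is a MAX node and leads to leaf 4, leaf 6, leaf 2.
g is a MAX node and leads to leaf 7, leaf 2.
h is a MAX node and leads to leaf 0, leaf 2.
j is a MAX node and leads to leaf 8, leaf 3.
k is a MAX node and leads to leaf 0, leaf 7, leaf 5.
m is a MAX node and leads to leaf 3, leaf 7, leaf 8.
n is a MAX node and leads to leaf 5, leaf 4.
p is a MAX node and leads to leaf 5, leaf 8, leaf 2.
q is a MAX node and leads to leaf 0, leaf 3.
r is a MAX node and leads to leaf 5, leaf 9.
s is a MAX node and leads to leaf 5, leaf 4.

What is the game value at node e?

r (MAX): max(5, 9) = 9
s (MAX): max(5, 4) = 5
e (MIN): min(9, 5) = 5

5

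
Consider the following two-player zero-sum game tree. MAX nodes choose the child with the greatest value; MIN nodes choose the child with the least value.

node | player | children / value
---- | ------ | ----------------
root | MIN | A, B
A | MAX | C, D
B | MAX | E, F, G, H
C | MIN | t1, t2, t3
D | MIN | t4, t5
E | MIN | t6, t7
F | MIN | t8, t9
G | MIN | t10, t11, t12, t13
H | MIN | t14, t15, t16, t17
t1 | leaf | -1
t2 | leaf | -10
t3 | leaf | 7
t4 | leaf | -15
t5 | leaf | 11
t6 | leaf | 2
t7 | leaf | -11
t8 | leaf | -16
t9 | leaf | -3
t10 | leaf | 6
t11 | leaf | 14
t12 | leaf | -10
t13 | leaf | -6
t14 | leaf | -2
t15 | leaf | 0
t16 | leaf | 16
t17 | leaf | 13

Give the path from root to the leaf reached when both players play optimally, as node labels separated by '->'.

C (MIN): min(-1, -10, 7) = -10
D (MIN): min(-15, 11) = -15
A (MAX): max(-10, -15) = -10
E (MIN): min(2, -11) = -11
F (MIN): min(-16, -3) = -16
G (MIN): min(6, 14, -10, -6) = -10
H (MIN): min(-2, 0, 16, 13) = -2
B (MAX): max(-11, -16, -10, -2) = -2
root (MIN): min(-10, -2) = -10
At root, MIN picks A (lowest: -10).
At A, MAX picks C (highest: -10).
At C, MIN picks t2 (lowest: -10).
Terminal value -10.

root -> A -> C -> t2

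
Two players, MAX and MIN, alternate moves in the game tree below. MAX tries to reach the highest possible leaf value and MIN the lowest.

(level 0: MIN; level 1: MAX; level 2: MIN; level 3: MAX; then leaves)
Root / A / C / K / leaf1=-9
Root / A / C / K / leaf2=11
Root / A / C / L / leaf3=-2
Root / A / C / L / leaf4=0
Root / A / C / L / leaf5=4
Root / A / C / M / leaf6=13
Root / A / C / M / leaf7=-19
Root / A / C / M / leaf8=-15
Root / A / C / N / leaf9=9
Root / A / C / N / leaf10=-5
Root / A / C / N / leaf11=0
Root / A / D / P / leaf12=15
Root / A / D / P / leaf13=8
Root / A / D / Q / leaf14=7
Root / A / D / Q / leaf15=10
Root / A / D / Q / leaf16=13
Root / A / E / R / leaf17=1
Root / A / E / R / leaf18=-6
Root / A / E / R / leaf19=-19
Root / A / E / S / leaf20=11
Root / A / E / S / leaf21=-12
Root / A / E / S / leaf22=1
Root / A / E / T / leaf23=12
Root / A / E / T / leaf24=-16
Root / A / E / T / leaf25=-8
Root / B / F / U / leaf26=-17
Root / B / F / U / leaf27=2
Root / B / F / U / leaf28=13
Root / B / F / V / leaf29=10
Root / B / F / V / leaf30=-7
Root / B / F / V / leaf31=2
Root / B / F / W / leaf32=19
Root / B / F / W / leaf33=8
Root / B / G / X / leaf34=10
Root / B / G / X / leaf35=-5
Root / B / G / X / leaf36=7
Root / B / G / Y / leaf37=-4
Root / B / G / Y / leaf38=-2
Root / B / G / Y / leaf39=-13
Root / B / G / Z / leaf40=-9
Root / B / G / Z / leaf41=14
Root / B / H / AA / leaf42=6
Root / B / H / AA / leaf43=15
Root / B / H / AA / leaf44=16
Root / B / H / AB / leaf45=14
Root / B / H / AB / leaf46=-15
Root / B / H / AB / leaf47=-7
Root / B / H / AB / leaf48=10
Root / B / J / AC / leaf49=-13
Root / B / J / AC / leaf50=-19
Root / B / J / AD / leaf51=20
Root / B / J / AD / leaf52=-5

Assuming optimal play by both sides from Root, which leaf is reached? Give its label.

leaf16

K (MAX): max(-9, 11) = 11
L (MAX): max(-2, 0, 4) = 4
M (MAX): max(13, -19, -15) = 13
N (MAX): max(9, -5, 0) = 9
C (MIN): min(11, 4, 13, 9) = 4
P (MAX): max(15, 8) = 15
Q (MAX): max(7, 10, 13) = 13
D (MIN): min(15, 13) = 13
R (MAX): max(1, -6, -19) = 1
S (MAX): max(11, -12, 1) = 11
T (MAX): max(12, -16, -8) = 12
E (MIN): min(1, 11, 12) = 1
A (MAX): max(4, 13, 1) = 13
U (MAX): max(-17, 2, 13) = 13
V (MAX): max(10, -7, 2) = 10
W (MAX): max(19, 8) = 19
F (MIN): min(13, 10, 19) = 10
X (MAX): max(10, -5, 7) = 10
Y (MAX): max(-4, -2, -13) = -2
Z (MAX): max(-9, 14) = 14
G (MIN): min(10, -2, 14) = -2
AA (MAX): max(6, 15, 16) = 16
AB (MAX): max(14, -15, -7, 10) = 14
H (MIN): min(16, 14) = 14
AC (MAX): max(-13, -19) = -13
AD (MAX): max(20, -5) = 20
J (MIN): min(-13, 20) = -13
B (MAX): max(10, -2, 14, -13) = 14
Root (MIN): min(13, 14) = 13
At Root, MIN picks A (lowest: 13).
At A, MAX picks D (highest: 13).
At D, MIN picks Q (lowest: 13).
At Q, MAX picks leaf16 (highest: 13).
Terminal value 13.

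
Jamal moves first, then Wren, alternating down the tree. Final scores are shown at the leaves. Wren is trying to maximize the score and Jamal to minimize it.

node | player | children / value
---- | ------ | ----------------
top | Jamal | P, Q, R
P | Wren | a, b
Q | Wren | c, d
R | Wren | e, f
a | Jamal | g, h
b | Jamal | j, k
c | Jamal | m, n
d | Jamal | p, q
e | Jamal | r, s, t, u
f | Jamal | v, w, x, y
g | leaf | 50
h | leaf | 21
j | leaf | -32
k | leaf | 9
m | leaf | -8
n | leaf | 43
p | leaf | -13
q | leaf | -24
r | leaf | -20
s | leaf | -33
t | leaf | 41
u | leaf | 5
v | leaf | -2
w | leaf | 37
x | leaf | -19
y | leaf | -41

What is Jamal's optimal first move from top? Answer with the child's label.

a (Jamal): min(50, 21) = 21
b (Jamal): min(-32, 9) = -32
P (Wren): max(21, -32) = 21
c (Jamal): min(-8, 43) = -8
d (Jamal): min(-13, -24) = -24
Q (Wren): max(-8, -24) = -8
e (Jamal): min(-20, -33, 41, 5) = -33
f (Jamal): min(-2, 37, -19, -41) = -41
R (Wren): max(-33, -41) = -33
top (Jamal): min(21, -8, -33) = -33
Jamal at top wants the lowest of {P=21, Q=-8, R=-33}, so chooses R.

R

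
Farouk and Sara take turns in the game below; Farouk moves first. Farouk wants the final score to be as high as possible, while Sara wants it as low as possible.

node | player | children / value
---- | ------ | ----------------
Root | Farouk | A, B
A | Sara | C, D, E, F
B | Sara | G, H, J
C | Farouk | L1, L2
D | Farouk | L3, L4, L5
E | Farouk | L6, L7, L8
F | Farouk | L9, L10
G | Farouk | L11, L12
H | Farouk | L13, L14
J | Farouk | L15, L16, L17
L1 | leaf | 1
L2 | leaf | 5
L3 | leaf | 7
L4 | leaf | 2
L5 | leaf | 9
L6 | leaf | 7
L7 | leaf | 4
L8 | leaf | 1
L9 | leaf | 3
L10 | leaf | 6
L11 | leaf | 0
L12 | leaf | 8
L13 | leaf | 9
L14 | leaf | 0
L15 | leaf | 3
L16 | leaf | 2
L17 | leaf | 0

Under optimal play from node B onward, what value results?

G (Farouk): max(0, 8) = 8
H (Farouk): max(9, 0) = 9
J (Farouk): max(3, 2, 0) = 3
B (Sara): min(8, 9, 3) = 3

3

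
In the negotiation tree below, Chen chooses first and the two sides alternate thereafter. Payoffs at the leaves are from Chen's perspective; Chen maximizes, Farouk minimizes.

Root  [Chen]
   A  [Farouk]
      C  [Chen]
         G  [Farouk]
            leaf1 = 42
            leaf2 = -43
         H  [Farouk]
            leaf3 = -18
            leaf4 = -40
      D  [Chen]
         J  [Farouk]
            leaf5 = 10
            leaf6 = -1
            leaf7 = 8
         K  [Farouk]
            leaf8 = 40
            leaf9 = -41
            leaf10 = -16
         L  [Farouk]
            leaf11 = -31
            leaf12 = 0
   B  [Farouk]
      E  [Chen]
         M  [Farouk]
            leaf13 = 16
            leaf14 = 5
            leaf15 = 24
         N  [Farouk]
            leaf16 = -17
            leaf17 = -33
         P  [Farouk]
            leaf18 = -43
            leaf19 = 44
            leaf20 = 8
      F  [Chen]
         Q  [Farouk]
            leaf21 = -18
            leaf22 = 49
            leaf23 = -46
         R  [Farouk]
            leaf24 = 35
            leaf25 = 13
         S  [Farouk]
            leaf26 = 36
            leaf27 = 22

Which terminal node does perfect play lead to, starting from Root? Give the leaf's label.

leaf14

G (Farouk): min(42, -43) = -43
H (Farouk): min(-18, -40) = -40
C (Chen): max(-43, -40) = -40
J (Farouk): min(10, -1, 8) = -1
K (Farouk): min(40, -41, -16) = -41
L (Farouk): min(-31, 0) = -31
D (Chen): max(-1, -41, -31) = -1
A (Farouk): min(-40, -1) = -40
M (Farouk): min(16, 5, 24) = 5
N (Farouk): min(-17, -33) = -33
P (Farouk): min(-43, 44, 8) = -43
E (Chen): max(5, -33, -43) = 5
Q (Farouk): min(-18, 49, -46) = -46
R (Farouk): min(35, 13) = 13
S (Farouk): min(36, 22) = 22
F (Chen): max(-46, 13, 22) = 22
B (Farouk): min(5, 22) = 5
Root (Chen): max(-40, 5) = 5
At Root, Chen picks B (highest: 5).
At B, Farouk picks E (lowest: 5).
At E, Chen picks M (highest: 5).
At M, Farouk picks leaf14 (lowest: 5).
Terminal value 5.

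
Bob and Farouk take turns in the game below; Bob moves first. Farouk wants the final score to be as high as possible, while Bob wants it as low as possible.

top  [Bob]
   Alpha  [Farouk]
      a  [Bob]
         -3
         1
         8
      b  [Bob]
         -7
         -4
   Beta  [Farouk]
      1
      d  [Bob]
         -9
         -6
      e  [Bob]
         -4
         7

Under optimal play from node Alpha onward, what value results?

a (Bob): min(-3, 1, 8) = -3
b (Bob): min(-7, -4) = -7
Alpha (Farouk): max(-3, -7) = -3

-3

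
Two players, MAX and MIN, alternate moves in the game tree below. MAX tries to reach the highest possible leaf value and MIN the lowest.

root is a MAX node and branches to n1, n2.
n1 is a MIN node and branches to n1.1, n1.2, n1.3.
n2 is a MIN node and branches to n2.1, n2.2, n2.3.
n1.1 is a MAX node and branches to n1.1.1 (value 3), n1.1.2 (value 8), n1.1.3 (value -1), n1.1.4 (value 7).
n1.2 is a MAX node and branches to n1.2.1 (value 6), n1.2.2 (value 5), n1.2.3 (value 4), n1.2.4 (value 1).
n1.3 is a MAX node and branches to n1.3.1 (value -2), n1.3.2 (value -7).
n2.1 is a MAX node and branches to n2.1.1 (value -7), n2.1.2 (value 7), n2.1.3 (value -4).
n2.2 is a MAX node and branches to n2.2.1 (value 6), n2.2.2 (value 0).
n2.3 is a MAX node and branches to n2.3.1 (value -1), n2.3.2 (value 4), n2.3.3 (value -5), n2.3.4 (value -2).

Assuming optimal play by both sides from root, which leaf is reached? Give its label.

n1.1 (MAX): max(3, 8, -1, 7) = 8
n1.2 (MAX): max(6, 5, 4, 1) = 6
n1.3 (MAX): max(-2, -7) = -2
n1 (MIN): min(8, 6, -2) = -2
n2.1 (MAX): max(-7, 7, -4) = 7
n2.2 (MAX): max(6, 0) = 6
n2.3 (MAX): max(-1, 4, -5, -2) = 4
n2 (MIN): min(7, 6, 4) = 4
root (MAX): max(-2, 4) = 4
At root, MAX picks n2 (highest: 4).
At n2, MIN picks n2.3 (lowest: 4).
At n2.3, MAX picks n2.3.2 (highest: 4).
Terminal value 4.

n2.3.2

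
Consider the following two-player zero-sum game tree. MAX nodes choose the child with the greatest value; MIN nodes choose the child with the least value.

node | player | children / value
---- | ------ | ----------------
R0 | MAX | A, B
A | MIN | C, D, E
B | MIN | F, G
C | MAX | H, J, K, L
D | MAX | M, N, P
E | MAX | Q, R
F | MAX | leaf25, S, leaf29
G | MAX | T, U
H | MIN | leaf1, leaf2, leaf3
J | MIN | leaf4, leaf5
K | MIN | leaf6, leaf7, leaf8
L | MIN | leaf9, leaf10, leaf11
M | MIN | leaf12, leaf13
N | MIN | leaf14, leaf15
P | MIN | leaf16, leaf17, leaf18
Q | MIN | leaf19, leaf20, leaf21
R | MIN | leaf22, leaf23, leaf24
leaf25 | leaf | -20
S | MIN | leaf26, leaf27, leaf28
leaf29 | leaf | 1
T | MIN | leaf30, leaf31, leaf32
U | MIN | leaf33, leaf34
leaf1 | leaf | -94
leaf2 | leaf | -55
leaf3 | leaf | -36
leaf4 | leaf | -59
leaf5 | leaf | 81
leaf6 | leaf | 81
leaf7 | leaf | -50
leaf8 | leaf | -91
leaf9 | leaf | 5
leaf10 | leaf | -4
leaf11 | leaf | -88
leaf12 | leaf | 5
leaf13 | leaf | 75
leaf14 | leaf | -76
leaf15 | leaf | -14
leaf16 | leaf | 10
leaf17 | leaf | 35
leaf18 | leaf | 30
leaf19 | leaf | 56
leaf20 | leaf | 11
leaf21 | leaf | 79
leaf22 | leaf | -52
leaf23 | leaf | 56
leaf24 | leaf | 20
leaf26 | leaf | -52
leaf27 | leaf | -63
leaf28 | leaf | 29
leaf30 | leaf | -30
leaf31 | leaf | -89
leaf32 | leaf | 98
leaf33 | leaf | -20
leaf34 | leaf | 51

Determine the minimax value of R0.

-20

H (MIN): min(-94, -55, -36) = -94
J (MIN): min(-59, 81) = -59
K (MIN): min(81, -50, -91) = -91
L (MIN): min(5, -4, -88) = -88
C (MAX): max(-94, -59, -91, -88) = -59
M (MIN): min(5, 75) = 5
N (MIN): min(-76, -14) = -76
P (MIN): min(10, 35, 30) = 10
D (MAX): max(5, -76, 10) = 10
Q (MIN): min(56, 11, 79) = 11
R (MIN): min(-52, 56, 20) = -52
E (MAX): max(11, -52) = 11
A (MIN): min(-59, 10, 11) = -59
S (MIN): min(-52, -63, 29) = -63
F (MAX): max(-20, -63, 1) = 1
T (MIN): min(-30, -89, 98) = -89
U (MIN): min(-20, 51) = -20
G (MAX): max(-89, -20) = -20
B (MIN): min(1, -20) = -20
R0 (MAX): max(-59, -20) = -20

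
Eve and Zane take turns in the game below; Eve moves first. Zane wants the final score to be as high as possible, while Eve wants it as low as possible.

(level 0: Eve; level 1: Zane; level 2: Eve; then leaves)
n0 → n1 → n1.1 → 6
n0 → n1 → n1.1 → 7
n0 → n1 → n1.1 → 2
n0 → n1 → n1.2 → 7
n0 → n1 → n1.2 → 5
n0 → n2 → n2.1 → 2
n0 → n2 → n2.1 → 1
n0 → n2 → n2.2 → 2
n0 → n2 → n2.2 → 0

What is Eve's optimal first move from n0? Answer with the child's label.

n2

n1.1 (Eve): min(6, 7, 2) = 2
n1.2 (Eve): min(7, 5) = 5
n1 (Zane): max(2, 5) = 5
n2.1 (Eve): min(2, 1) = 1
n2.2 (Eve): min(2, 0) = 0
n2 (Zane): max(1, 0) = 1
n0 (Eve): min(5, 1) = 1
Eve at n0 wants the lowest of {n1=5, n2=1}, so chooses n2.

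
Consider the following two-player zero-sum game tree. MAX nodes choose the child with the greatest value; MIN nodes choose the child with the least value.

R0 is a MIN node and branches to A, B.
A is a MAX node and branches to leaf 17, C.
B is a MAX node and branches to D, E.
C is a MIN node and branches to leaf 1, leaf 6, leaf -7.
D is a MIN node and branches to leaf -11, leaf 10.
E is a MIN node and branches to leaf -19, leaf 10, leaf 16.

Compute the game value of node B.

-11

D (MIN): min(-11, 10) = -11
E (MIN): min(-19, 10, 16) = -19
B (MAX): max(-11, -19) = -11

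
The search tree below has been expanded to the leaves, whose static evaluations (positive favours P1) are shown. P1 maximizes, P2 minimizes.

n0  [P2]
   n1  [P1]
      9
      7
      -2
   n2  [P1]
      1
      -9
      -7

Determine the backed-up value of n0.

n1 (P1): max(9, 7, -2) = 9
n2 (P1): max(1, -9, -7) = 1
n0 (P2): min(9, 1) = 1

1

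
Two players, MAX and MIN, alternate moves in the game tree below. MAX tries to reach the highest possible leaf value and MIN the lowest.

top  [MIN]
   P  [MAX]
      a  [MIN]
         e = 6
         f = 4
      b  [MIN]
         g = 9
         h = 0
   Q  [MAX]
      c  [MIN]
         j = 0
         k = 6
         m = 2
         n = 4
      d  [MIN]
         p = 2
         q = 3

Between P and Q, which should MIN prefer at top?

Q

a (MIN): min(6, 4) = 4
b (MIN): min(9, 0) = 0
P (MAX): max(4, 0) = 4
c (MIN): min(0, 6, 2, 4) = 0
d (MIN): min(2, 3) = 2
Q (MAX): max(0, 2) = 2
MIN prefers the lower value; P=4, Q=2. Q is better since 2 < 4.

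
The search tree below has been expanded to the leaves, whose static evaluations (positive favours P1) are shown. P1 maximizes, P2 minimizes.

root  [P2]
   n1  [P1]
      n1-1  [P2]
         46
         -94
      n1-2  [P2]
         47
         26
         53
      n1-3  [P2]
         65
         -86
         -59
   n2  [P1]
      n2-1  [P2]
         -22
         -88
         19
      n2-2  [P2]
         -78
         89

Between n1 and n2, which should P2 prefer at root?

n1-1 (P2): min(46, -94) = -94
n1-2 (P2): min(47, 26, 53) = 26
n1-3 (P2): min(65, -86, -59) = -86
n1 (P1): max(-94, 26, -86) = 26
n2-1 (P2): min(-22, -88, 19) = -88
n2-2 (P2): min(-78, 89) = -78
n2 (P1): max(-88, -78) = -78
P2 prefers the lower value; n1=26, n2=-78. n2 is better since -78 < 26.

n2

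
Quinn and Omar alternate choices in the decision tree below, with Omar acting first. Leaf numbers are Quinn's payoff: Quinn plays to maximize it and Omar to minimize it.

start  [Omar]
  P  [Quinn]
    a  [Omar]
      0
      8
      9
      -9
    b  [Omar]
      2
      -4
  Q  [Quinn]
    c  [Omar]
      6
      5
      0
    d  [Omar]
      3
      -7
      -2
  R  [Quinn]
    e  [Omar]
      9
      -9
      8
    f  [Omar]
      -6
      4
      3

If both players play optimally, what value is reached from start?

a (Omar): min(0, 8, 9, -9) = -9
b (Omar): min(2, -4) = -4
P (Quinn): max(-9, -4) = -4
c (Omar): min(6, 5, 0) = 0
d (Omar): min(3, -7, -2) = -7
Q (Quinn): max(0, -7) = 0
e (Omar): min(9, -9, 8) = -9
f (Omar): min(-6, 4, 3) = -6
R (Quinn): max(-9, -6) = -6
start (Omar): min(-4, 0, -6) = -6

-6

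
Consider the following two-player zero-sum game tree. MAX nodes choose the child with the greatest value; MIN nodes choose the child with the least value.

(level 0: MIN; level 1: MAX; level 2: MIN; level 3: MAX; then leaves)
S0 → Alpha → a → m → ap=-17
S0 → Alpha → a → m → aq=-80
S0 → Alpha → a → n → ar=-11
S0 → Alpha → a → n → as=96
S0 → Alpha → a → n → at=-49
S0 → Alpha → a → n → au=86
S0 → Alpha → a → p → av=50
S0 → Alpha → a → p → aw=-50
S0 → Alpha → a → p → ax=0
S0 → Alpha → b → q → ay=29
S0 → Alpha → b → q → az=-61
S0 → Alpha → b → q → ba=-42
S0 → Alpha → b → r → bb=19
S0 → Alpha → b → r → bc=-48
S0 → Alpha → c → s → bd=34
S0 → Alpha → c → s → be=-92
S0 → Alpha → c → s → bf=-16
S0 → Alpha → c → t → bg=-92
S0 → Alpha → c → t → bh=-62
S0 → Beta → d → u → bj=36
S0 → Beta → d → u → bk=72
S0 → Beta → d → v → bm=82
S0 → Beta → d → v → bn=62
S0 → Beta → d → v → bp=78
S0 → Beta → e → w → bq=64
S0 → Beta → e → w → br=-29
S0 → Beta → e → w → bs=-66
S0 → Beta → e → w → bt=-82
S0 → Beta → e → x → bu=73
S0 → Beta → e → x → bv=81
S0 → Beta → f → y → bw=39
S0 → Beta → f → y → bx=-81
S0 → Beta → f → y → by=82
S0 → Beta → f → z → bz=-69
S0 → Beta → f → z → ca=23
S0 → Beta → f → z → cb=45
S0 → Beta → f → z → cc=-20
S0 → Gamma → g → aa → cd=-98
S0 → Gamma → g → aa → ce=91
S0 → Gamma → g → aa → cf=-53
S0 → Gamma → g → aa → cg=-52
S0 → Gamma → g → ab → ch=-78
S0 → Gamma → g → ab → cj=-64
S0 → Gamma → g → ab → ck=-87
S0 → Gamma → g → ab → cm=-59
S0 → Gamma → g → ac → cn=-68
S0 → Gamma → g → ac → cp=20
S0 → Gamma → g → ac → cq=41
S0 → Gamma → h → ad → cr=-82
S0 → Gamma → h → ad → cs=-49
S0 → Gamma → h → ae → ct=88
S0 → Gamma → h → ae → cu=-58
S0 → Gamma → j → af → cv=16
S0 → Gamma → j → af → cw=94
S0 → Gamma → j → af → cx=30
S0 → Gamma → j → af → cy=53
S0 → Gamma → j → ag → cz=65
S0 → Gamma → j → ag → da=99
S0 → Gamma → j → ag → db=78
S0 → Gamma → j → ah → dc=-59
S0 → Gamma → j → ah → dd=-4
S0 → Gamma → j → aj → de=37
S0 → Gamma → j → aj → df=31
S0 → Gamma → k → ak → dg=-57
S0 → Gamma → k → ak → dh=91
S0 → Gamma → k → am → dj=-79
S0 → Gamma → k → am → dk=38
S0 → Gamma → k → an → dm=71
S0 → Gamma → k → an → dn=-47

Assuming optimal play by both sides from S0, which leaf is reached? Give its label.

m (MAX): max(-17, -80) = -17
n (MAX): max(-11, 96, -49, 86) = 96
p (MAX): max(50, -50, 0) = 50
a (MIN): min(-17, 96, 50) = -17
q (MAX): max(29, -61, -42) = 29
r (MAX): max(19, -48) = 19
b (MIN): min(29, 19) = 19
s (MAX): max(34, -92, -16) = 34
t (MAX): max(-92, -62) = -62
c (MIN): min(34, -62) = -62
Alpha (MAX): max(-17, 19, -62) = 19
u (MAX): max(36, 72) = 72
v (MAX): max(82, 62, 78) = 82
d (MIN): min(72, 82) = 72
w (MAX): max(64, -29, -66, -82) = 64
x (MAX): max(73, 81) = 81
e (MIN): min(64, 81) = 64
y (MAX): max(39, -81, 82) = 82
z (MAX): max(-69, 23, 45, -20) = 45
f (MIN): min(82, 45) = 45
Beta (MAX): max(72, 64, 45) = 72
aa (MAX): max(-98, 91, -53, -52) = 91
ab (MAX): max(-78, -64, -87, -59) = -59
ac (MAX): max(-68, 20, 41) = 41
g (MIN): min(91, -59, 41) = -59
ad (MAX): max(-82, -49) = -49
ae (MAX): max(88, -58) = 88
h (MIN): min(-49, 88) = -49
af (MAX): max(16, 94, 30, 53) = 94
ag (MAX): max(65, 99, 78) = 99
ah (MAX): max(-59, -4) = -4
aj (MAX): max(37, 31) = 37
j (MIN): min(94, 99, -4, 37) = -4
ak (MAX): max(-57, 91) = 91
am (MAX): max(-79, 38) = 38
an (MAX): max(71, -47) = 71
k (MIN): min(91, 38, 71) = 38
Gamma (MAX): max(-59, -49, -4, 38) = 38
S0 (MIN): min(19, 72, 38) = 19
At S0, MIN picks Alpha (lowest: 19).
At Alpha, MAX picks b (highest: 19).
At b, MIN picks r (lowest: 19).
At r, MAX picks bb (highest: 19).
Terminal value 19.

bb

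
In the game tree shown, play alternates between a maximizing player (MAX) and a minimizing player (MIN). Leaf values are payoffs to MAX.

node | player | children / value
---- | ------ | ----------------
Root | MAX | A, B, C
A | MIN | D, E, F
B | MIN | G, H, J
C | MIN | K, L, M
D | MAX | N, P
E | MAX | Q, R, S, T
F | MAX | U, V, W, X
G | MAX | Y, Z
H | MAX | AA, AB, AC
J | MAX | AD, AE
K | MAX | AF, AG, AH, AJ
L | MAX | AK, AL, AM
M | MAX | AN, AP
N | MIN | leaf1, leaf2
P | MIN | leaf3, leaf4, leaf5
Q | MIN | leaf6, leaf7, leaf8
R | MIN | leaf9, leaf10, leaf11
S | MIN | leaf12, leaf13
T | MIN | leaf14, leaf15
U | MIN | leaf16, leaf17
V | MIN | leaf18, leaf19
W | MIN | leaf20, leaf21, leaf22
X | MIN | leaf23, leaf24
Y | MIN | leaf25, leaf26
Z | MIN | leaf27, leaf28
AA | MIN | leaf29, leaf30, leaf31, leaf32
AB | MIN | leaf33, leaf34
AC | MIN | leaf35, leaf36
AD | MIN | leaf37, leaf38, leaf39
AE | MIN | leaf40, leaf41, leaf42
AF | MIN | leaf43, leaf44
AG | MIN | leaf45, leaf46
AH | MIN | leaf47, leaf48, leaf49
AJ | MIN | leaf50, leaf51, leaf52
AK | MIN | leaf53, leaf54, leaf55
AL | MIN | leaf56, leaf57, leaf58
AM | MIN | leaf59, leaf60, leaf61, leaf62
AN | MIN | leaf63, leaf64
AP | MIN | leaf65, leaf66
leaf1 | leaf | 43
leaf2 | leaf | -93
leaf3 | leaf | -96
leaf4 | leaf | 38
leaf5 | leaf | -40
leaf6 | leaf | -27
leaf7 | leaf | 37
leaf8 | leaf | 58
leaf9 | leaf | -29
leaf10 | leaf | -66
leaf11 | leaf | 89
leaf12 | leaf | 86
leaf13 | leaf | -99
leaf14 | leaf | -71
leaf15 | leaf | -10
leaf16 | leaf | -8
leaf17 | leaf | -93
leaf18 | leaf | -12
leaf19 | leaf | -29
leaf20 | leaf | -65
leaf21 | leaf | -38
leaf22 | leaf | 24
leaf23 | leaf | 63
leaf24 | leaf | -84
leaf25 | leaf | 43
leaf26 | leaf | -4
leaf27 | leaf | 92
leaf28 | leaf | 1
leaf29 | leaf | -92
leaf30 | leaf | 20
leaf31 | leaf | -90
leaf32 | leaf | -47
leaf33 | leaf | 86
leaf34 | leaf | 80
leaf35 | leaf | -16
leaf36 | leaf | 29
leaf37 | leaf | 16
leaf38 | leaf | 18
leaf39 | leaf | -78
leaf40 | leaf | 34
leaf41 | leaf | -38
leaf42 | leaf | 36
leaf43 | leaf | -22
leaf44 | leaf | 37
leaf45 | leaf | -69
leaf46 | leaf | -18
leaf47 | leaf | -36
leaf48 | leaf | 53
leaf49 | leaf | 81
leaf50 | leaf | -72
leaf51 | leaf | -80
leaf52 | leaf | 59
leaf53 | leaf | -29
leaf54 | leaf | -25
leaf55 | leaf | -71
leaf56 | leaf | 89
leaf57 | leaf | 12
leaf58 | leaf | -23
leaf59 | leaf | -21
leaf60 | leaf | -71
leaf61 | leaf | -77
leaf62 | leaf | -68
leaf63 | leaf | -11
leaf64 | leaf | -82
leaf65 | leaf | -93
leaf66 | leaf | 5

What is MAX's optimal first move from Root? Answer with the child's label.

B

N (MIN): min(43, -93) = -93
P (MIN): min(-96, 38, -40) = -96
D (MAX): max(-93, -96) = -93
Q (MIN): min(-27, 37, 58) = -27
R (MIN): min(-29, -66, 89) = -66
S (MIN): min(86, -99) = -99
T (MIN): min(-71, -10) = -71
E (MAX): max(-27, -66, -99, -71) = -27
U (MIN): min(-8, -93) = -93
V (MIN): min(-12, -29) = -29
W (MIN): min(-65, -38, 24) = -65
X (MIN): min(63, -84) = -84
F (MAX): max(-93, -29, -65, -84) = -29
A (MIN): min(-93, -27, -29) = -93
Y (MIN): min(43, -4) = -4
Z (MIN): min(92, 1) = 1
G (MAX): max(-4, 1) = 1
AA (MIN): min(-92, 20, -90, -47) = -92
AB (MIN): min(86, 80) = 80
AC (MIN): min(-16, 29) = -16
H (MAX): max(-92, 80, -16) = 80
AD (MIN): min(16, 18, -78) = -78
AE (MIN): min(34, -38, 36) = -38
J (MAX): max(-78, -38) = -38
B (MIN): min(1, 80, -38) = -38
AF (MIN): min(-22, 37) = -22
AG (MIN): min(-69, -18) = -69
AH (MIN): min(-36, 53, 81) = -36
AJ (MIN): min(-72, -80, 59) = -80
K (MAX): max(-22, -69, -36, -80) = -22
AK (MIN): min(-29, -25, -71) = -71
AL (MIN): min(89, 12, -23) = -23
AM (MIN): min(-21, -71, -77, -68) = -77
L (MAX): max(-71, -23, -77) = -23
AN (MIN): min(-11, -82) = -82
AP (MIN): min(-93, 5) = -93
M (MAX): max(-82, -93) = -82
C (MIN): min(-22, -23, -82) = -82
Root (MAX): max(-93, -38, -82) = -38
MAX at Root wants the highest of {A=-93, B=-38, C=-82}, so chooses B.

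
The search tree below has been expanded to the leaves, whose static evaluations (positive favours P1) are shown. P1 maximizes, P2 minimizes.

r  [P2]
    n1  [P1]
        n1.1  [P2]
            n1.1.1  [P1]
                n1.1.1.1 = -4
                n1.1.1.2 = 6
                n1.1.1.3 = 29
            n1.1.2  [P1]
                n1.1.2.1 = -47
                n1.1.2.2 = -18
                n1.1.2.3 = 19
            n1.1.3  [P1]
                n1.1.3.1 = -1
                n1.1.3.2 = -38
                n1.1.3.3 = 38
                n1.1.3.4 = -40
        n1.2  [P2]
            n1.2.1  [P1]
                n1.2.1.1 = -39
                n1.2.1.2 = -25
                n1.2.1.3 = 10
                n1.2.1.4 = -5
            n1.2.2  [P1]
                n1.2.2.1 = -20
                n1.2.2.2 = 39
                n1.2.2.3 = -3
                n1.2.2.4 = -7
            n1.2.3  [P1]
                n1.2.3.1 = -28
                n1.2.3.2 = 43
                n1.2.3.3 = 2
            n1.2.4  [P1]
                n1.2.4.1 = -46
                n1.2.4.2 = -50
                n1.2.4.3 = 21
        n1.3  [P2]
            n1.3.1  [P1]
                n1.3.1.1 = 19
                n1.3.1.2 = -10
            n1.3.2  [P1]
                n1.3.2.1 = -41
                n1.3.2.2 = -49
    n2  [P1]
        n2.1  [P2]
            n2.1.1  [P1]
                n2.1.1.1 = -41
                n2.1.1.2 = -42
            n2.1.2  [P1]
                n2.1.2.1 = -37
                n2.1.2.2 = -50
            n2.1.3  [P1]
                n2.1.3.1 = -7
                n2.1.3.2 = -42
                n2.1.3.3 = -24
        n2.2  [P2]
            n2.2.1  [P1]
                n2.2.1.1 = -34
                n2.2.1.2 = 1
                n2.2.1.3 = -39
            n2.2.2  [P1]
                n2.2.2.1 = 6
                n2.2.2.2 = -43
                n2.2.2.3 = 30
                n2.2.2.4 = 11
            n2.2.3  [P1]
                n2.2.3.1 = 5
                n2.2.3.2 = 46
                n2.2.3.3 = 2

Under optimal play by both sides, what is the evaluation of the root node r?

n1.1.1 (P1): max(-4, 6, 29) = 29
n1.1.2 (P1): max(-47, -18, 19) = 19
n1.1.3 (P1): max(-1, -38, 38, -40) = 38
n1.1 (P2): min(29, 19, 38) = 19
n1.2.1 (P1): max(-39, -25, 10, -5) = 10
n1.2.2 (P1): max(-20, 39, -3, -7) = 39
n1.2.3 (P1): max(-28, 43, 2) = 43
n1.2.4 (P1): max(-46, -50, 21) = 21
n1.2 (P2): min(10, 39, 43, 21) = 10
n1.3.1 (P1): max(19, -10) = 19
n1.3.2 (P1): max(-41, -49) = -41
n1.3 (P2): min(19, -41) = -41
n1 (P1): max(19, 10, -41) = 19
n2.1.1 (P1): max(-41, -42) = -41
n2.1.2 (P1): max(-37, -50) = -37
n2.1.3 (P1): max(-7, -42, -24) = -7
n2.1 (P2): min(-41, -37, -7) = -41
n2.2.1 (P1): max(-34, 1, -39) = 1
n2.2.2 (P1): max(6, -43, 30, 11) = 30
n2.2.3 (P1): max(5, 46, 2) = 46
n2.2 (P2): min(1, 30, 46) = 1
n2 (P1): max(-41, 1) = 1
r (P2): min(19, 1) = 1

1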